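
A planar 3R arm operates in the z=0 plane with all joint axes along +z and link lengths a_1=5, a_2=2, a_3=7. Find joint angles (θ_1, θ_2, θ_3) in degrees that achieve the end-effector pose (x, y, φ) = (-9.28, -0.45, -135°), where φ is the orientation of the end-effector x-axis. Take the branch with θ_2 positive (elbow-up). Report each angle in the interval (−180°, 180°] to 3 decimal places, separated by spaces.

wrist centre = target − a_3·(cos φ, sin φ) = (-4.3303, 4.4997)
cos θ_2 = (38.9988−5²−2²)/(2·5·2) = 0.4999; θ_2 = 60.0039° (elbow-up)
β = atan2(4.4997,-4.3303) = 133.9003°; ψ = atan2(1.7321,5.9999) = 16.1030°
θ_1 = β − ψ = 117.7973°
θ_3 = φ − θ_1 − θ_2 = 47.1988° (wrapped to (-180°,180°])

117.797 60.004 47.199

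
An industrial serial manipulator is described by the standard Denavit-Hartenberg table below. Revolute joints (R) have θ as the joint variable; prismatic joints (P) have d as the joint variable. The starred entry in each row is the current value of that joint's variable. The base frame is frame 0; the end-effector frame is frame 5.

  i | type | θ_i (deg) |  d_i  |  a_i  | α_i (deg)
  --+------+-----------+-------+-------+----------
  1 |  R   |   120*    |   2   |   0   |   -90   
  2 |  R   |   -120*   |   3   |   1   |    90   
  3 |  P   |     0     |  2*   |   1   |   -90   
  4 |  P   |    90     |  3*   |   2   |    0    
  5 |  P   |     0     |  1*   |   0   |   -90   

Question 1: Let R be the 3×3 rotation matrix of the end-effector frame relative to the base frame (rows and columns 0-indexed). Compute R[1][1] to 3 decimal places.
End-effector y-axis (col 1 of R) = (0.8660,0.5000,-0.0000)
R[1][1] = 0.5000

0.500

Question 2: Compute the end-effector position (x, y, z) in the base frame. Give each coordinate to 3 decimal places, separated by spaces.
-5.562 -4.366 3.732

after link 1: o_1 = (0.0000, 0.0000, 2.0000)
after link 2: o_2 = (-2.3481, -1.9330, 2.8660)
after link 3: o_3 = (-1.2321, -3.8660, 2.7321)
after link 4: o_4 = (-4.6962, -3.8660, 3.7321)
after link 5: o_5 = (-5.5622, -4.3660, 3.7321)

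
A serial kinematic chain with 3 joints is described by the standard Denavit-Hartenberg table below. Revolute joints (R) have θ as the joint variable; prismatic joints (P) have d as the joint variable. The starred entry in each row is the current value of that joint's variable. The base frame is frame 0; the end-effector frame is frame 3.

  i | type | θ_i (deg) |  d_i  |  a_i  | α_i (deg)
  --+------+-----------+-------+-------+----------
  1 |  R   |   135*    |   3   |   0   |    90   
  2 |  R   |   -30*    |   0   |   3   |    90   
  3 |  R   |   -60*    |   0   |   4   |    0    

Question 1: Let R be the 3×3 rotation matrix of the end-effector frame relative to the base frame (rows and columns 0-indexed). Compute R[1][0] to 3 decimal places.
-0.306

End-effector x-axis (col 0 of R) = (-0.9186,-0.3062,-0.2500)
R[1][0] = -0.3062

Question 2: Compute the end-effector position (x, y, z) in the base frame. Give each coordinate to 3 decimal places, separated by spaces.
-5.511 0.612 0.500

after link 1: o_1 = (0.0000, 0.0000, 3.0000)
after link 2: o_2 = (-1.8371, 1.8371, 1.5000)
after link 3: o_3 = (-5.5114, 0.6124, 0.5000)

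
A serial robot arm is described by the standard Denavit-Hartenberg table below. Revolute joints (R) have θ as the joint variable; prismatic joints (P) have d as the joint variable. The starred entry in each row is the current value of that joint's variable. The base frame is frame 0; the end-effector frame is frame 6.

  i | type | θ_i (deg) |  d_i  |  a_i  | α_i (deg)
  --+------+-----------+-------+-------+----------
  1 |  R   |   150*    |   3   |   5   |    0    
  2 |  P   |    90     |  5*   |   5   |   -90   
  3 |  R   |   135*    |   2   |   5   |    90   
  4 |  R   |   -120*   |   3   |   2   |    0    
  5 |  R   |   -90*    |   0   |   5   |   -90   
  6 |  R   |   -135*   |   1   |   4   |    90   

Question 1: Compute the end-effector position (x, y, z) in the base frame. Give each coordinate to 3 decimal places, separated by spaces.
-7.896 -4.651 2.734

after link 1: o_1 = (-4.3301, 2.5000, 3.0000)
after link 2: o_2 = (-6.8301, -1.8301, 8.0000)
after link 3: o_3 = (-3.3303, 0.2317, 4.4645)
after link 4: o_4 = (-6.2445, -1.3517, 3.0503)
after link 5: o_5 = (-5.6104, -5.2534, 6.1121)
after link 6: o_6 = (-7.8959, -4.6515, 2.7336)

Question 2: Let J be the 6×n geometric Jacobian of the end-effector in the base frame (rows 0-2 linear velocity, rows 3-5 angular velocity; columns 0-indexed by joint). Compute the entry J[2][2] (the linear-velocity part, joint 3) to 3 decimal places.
axis z_2 = (0.8660,-0.5000,0.0000); lever o_n−o_2 = (-1.0658,-2.8214,-5.2664)
cross product → J_v[:, 2] = (2.6332,4.5608,-2.9763)
J_ω[:, 2] = z_2
entry J[2][2] = -2.9763

-2.976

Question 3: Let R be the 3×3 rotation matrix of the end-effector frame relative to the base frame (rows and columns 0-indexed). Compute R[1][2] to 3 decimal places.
End-effector z-axis (col 2 of R) = (0.1603,0.9848,0.0670)
R[1][2] = 0.9848

0.985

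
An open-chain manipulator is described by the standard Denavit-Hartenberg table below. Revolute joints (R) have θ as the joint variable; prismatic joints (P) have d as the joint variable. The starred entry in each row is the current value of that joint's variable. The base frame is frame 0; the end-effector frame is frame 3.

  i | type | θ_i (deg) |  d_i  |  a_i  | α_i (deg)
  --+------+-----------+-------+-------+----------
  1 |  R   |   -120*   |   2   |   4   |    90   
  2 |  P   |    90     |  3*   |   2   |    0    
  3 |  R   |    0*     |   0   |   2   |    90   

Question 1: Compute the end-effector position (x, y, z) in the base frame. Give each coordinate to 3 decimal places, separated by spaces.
after link 1: o_1 = (-2.0000, -3.4641, 2.0000)
after link 2: o_2 = (-4.5981, -1.9641, 4.0000)
after link 3: o_3 = (-4.5981, -1.9641, 6.0000)

-4.598 -1.964 6.000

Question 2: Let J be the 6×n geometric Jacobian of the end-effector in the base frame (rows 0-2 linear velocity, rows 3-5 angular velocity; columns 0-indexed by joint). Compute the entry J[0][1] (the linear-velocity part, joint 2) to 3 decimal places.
-0.866

prismatic axis z_1 = (-0.8660,0.5000,0.0000)
J_v[:, 1] = z_1; J_ω[:, 1] = (0,0,0)
entry J[0][1] = -0.8660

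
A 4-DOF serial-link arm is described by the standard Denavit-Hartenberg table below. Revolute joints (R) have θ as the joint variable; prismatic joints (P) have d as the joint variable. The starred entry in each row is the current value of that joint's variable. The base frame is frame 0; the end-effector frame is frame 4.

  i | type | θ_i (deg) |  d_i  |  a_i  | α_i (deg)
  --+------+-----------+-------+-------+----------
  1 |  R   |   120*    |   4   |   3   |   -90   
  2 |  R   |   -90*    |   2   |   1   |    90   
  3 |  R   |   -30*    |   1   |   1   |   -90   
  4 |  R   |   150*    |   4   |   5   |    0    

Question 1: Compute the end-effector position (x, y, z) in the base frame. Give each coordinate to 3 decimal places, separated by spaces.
after link 1: o_1 = (-1.5000, 2.5981, 4.0000)
after link 2: o_2 = (-3.2321, 1.5981, 5.0000)
after link 3: o_3 = (-2.2990, 0.9821, 5.8660)
after link 4: o_4 = (-8.4240, 0.3325, 4.1160)

-8.424 0.333 4.116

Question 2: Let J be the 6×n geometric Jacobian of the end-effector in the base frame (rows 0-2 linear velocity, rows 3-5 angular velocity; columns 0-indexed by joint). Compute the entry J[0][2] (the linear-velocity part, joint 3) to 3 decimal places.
axis z_2 = (0.5000,-0.8660,0.0000); lever o_n−o_2 = (-5.1920,-1.2655,-0.8840)
cross product → J_v[:, 2] = (0.7655,0.4420,-5.1292)
J_ω[:, 2] = z_2
entry J[0][2] = 0.7655

0.766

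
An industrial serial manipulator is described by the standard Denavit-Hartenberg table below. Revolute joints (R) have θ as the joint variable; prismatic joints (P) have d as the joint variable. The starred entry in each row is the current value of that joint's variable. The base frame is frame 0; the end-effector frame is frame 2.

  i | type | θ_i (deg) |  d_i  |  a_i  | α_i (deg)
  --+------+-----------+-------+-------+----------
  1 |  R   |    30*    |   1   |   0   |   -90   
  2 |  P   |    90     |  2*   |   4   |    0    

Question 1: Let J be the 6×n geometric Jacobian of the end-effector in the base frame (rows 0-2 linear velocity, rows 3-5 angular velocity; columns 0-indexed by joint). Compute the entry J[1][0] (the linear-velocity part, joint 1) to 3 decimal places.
axis z_0 = ẑ; lever o_n−o_0 = (-1.0000,1.7321,-3.0000)
cross product → J_v[:, 0] = (-1.7321,-1.0000,0.0000)
J_ω[:, 0] = z_0
entry J[1][0] = -1.0000

-1.000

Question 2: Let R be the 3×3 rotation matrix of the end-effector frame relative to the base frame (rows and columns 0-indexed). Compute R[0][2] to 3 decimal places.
End-effector z-axis (col 2 of R) = (-0.5000,0.8660,0.0000)
R[0][2] = -0.5000

-0.500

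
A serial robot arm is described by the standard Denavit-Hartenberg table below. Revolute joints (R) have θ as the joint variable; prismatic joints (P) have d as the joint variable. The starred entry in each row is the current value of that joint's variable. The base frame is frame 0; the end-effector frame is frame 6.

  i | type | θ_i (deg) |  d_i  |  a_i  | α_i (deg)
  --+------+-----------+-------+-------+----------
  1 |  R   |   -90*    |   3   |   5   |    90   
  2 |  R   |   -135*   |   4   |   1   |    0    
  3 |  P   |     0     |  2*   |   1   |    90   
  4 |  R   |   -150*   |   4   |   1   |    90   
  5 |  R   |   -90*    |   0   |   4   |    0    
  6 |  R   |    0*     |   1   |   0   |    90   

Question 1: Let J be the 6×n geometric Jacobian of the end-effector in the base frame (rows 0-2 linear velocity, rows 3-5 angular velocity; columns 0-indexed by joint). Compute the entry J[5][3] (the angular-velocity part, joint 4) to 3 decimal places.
axis z_3 = (-0.0000,0.7071,0.7071); lever o_n−o_3 = (-0.3660,-0.9659,0.9659)
cross product → J_v[:, 3] = (1.3660,-0.2588,0.2588)
J_ω[:, 3] = z_3
entry J[5][3] = 0.7071

0.707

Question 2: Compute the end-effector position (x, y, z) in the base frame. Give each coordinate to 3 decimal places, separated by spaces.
after link 1: o_1 = (0.0000, -5.0000, 3.0000)
after link 2: o_2 = (-4.0000, -4.2929, 2.2929)
after link 3: o_3 = (-6.0000, -3.5858, 1.5858)
after link 4: o_4 = (-5.5000, -1.3697, 5.0266)
after link 5: o_5 = (-5.5000, -4.1982, 2.1982)
after link 6: o_6 = (-6.3660, -4.5517, 2.5517)

-6.366 -4.552 2.552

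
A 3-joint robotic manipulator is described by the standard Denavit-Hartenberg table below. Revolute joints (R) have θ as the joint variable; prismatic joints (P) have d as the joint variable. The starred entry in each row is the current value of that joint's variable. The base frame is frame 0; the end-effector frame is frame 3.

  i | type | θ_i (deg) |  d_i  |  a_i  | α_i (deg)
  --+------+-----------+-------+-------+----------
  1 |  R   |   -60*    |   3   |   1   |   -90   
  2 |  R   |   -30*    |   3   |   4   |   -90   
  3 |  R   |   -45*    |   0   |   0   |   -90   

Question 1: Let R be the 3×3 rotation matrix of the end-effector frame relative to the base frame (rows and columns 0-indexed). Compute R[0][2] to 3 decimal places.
End-effector z-axis (col 2 of R) = (-0.3062,-0.8839,0.3536)
R[0][2] = -0.3062

-0.306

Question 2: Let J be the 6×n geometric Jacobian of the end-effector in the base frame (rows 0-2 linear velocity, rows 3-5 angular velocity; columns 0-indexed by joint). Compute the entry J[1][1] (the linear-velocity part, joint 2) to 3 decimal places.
-1.732

axis z_1 = (0.8660,0.5000,0.0000); lever o_n−o_1 = (4.3301,-1.5000,2.0000)
cross product → J_v[:, 1] = (1.0000,-1.7321,-3.4641)
J_ω[:, 1] = z_1
entry J[1][1] = -1.7321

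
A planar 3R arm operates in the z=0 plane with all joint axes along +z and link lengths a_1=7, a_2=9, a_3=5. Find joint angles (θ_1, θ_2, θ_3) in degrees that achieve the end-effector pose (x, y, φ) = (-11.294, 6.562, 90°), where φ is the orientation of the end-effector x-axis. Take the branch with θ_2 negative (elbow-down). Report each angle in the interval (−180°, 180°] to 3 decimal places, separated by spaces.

wrist centre = target − a_3·(cos φ, sin φ) = (-11.2940, 1.5620)
cos θ_2 = (129.9943−7²−9²)/(2·7·9) = -0.0000; θ_2 = -90.0026° (elbow-down)
β = atan2(1.5620,-11.2940) = 172.1257°; ψ = atan2(-9.0000,6.9996) = -52.1266°
θ_1 = β − ψ = 224.2524°
θ_3 = φ − θ_1 − θ_2 = -44.2498° (wrapped to (-180°,180°])

-135.748 -90.003 -44.250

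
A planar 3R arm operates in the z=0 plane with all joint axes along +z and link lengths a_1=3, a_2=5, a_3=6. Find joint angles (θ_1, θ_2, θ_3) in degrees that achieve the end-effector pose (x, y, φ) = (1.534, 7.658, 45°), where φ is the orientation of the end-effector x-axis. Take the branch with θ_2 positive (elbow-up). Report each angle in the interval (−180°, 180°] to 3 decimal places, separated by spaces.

wrist centre = target − a_3·(cos φ, sin φ) = (-2.7086, 3.4154)
cos θ_2 = (19.0014−3²−5²)/(2·3·5) = -0.5000; θ_2 = 119.9969° (elbow-up)
β = atan2(3.4154,-2.7086) = 128.4171°; ψ = atan2(4.3303,0.5002) = 83.4104°
θ_1 = β − ψ = 45.0067°
θ_3 = φ − θ_1 − θ_2 = -120.0036° (wrapped to (-180°,180°])

45.007 119.997 -120.004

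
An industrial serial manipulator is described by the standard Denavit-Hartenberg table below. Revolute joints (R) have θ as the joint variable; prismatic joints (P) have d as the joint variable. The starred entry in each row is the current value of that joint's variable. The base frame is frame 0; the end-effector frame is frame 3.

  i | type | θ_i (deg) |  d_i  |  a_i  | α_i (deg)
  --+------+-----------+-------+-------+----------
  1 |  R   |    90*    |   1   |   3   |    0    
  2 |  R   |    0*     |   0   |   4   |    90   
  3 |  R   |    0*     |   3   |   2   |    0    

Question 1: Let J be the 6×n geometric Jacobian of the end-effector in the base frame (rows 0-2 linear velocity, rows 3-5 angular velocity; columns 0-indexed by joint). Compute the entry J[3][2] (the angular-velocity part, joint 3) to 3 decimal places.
1.000

axis z_2 = (1.0000,-0.0000,0.0000); lever o_n−o_2 = (3.0000,2.0000,0.0000)
cross product → J_v[:, 2] = (-0.0000,-0.0000,2.0000)
J_ω[:, 2] = z_2
entry J[3][2] = 1.0000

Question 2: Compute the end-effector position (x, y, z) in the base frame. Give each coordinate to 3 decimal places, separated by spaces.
after link 1: o_1 = (0.0000, 3.0000, 1.0000)
after link 2: o_2 = (0.0000, 7.0000, 1.0000)
after link 3: o_3 = (3.0000, 9.0000, 1.0000)

3.000 9.000 1.000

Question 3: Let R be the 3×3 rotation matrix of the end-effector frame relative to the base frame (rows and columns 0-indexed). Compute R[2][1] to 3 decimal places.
End-effector y-axis (col 1 of R) = (-0.0000,0.0000,1.0000)
R[2][1] = 1.0000

1.000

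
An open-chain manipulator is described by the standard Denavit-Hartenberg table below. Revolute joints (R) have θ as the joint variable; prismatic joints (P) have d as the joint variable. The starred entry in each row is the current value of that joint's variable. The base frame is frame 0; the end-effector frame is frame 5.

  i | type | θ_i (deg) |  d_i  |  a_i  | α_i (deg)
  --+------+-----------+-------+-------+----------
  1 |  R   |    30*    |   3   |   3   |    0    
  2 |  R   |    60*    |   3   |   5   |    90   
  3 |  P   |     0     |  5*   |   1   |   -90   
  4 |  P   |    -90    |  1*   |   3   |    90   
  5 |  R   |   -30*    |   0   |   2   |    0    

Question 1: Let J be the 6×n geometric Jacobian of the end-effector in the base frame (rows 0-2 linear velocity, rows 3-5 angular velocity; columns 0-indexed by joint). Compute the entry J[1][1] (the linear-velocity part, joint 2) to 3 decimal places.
axis z_1 = (0.0000,0.0000,1.0000); lever o_n−o_1 = (9.7321,6.0000,3.0000)
cross product → J_v[:, 1] = (-6.0000,9.7321,0.0000)
J_ω[:, 1] = z_1
entry J[1][1] = 9.7321

9.732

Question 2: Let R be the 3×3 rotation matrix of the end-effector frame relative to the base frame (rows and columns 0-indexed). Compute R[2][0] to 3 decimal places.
End-effector x-axis (col 0 of R) = (0.8660,-0.0000,-0.5000)
R[2][0] = -0.5000

-0.500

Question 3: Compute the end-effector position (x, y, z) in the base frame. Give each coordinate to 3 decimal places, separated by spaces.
12.330 7.500 6.000

after link 1: o_1 = (2.5981, 1.5000, 3.0000)
after link 2: o_2 = (2.5981, 6.5000, 6.0000)
after link 3: o_3 = (7.5981, 7.5000, 6.0000)
after link 4: o_4 = (10.5981, 7.5000, 7.0000)
after link 5: o_5 = (12.3301, 7.5000, 6.0000)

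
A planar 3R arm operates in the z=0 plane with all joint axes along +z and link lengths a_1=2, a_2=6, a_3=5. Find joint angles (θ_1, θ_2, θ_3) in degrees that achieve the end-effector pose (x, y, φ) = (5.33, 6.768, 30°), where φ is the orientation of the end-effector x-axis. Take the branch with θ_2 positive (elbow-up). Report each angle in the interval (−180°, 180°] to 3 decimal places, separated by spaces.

-59.997 149.999 -60.002

wrist centre = target − a_3·(cos φ, sin φ) = (0.9999, 4.2680)
cos θ_2 = (19.2156−2²−6²)/(2·2·6) = -0.8660; θ_2 = 149.9991° (elbow-up)
β = atan2(4.2680,0.9999) = 76.8150°; ψ = atan2(3.0001,-3.1961) = 136.8121°
θ_1 = β − ψ = -59.9971°
θ_3 = φ − θ_1 − θ_2 = -60.0021° (wrapped to (-180°,180°])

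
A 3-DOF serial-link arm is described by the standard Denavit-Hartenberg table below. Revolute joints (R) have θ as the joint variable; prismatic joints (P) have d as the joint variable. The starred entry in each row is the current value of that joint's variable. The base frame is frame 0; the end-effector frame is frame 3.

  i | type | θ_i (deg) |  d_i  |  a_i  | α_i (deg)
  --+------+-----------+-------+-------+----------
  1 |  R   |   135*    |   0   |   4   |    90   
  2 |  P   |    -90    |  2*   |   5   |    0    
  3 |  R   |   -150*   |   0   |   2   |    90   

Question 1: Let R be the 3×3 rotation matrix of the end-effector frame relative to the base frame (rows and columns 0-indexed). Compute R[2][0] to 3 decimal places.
0.866

End-effector x-axis (col 0 of R) = (0.3536,-0.3536,0.8660)
R[2][0] = 0.8660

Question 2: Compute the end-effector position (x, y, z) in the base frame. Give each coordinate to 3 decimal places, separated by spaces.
-0.707 3.536 -3.268

after link 1: o_1 = (-2.8284, 2.8284, 0.0000)
after link 2: o_2 = (-1.4142, 4.2426, -5.0000)
after link 3: o_3 = (-0.7071, 3.5355, -3.2679)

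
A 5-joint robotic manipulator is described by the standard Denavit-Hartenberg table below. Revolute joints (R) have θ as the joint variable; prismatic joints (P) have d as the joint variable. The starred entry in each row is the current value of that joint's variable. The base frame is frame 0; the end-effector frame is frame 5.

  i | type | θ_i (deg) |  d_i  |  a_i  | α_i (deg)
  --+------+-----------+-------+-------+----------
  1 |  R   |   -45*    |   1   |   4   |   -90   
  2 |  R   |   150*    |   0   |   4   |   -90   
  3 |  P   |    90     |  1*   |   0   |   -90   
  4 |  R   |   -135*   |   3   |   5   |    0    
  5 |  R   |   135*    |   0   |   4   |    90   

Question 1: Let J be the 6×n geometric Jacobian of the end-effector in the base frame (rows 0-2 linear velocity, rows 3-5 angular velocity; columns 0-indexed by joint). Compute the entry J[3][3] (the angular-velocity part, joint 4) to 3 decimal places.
0.612

axis z_3 = (0.6124,-0.6124,0.5000); lever o_n−o_3 = (0.2587,-0.9155,4.5619)
cross product → J_v[:, 3] = (-2.3358,-2.6642,-0.4022)
J_ω[:, 3] = z_3
entry J[3][3] = 0.6124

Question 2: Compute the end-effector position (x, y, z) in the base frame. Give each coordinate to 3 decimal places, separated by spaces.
0.284 -0.941 4.428

after link 1: o_1 = (2.8284, -2.8284, 1.0000)
after link 2: o_2 = (0.3789, -0.3789, -1.0000)
after link 3: o_3 = (0.0254, -0.0254, -0.1340)
after link 4: o_4 = (3.1125, 1.8875, 4.4279)
after link 5: o_5 = (0.2841, -0.9409, 4.4279)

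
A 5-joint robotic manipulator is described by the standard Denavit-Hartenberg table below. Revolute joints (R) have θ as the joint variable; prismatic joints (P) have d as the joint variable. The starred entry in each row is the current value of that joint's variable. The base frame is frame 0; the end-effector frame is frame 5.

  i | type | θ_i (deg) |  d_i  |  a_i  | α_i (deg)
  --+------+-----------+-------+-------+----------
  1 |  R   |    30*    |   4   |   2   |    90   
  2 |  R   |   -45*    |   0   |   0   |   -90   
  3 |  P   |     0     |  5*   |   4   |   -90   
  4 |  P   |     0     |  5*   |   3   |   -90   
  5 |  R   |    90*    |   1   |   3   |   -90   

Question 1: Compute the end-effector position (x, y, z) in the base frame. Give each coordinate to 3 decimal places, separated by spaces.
after link 1: o_1 = (1.7321, 1.0000, 4.0000)
after link 2: o_2 = (1.7321, 1.0000, 4.0000)
after link 3: o_3 = (7.2434, 4.1820, 4.7071)
after link 4: o_4 = (6.5805, 9.5728, 2.5858)
after link 5: o_5 = (7.4681, 6.6211, 1.8787)

7.468 6.621 1.879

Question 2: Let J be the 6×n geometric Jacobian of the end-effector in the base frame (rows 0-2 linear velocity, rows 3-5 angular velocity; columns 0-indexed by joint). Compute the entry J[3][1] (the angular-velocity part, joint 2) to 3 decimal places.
0.500

axis z_1 = (0.5000,-0.8660,0.0000); lever o_n−o_1 = (5.7361,5.6211,-2.1213)
cross product → J_v[:, 1] = (1.8371,1.0607,7.7782)
J_ω[:, 1] = z_1
entry J[3][1] = 0.5000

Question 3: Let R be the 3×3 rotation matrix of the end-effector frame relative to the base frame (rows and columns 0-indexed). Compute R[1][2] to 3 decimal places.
-0.354

End-effector z-axis (col 2 of R) = (-0.6124,-0.3536,0.7071)
R[1][2] = -0.3536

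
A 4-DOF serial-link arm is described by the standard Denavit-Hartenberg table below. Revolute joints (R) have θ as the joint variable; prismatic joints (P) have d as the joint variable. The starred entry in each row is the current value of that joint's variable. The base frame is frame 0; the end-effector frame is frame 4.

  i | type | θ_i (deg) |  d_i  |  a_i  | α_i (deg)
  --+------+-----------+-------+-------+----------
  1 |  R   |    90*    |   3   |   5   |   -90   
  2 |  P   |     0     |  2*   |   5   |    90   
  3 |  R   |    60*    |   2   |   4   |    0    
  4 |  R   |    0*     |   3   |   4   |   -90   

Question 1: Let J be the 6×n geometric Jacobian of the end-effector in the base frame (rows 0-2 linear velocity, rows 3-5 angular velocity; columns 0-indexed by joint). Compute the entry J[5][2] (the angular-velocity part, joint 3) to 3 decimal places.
axis z_2 = (0.0000,0.0000,1.0000); lever o_n−o_2 = (-6.9282,4.0000,5.0000)
cross product → J_v[:, 2] = (-4.0000,-6.9282,0.0000)
J_ω[:, 2] = z_2
entry J[5][2] = 1.0000

1.000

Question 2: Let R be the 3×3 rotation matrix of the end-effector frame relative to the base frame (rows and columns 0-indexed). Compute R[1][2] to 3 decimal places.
-0.866

End-effector z-axis (col 2 of R) = (-0.5000,-0.8660,0.0000)
R[1][2] = -0.8660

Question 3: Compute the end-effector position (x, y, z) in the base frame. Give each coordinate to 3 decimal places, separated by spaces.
after link 1: o_1 = (0.0000, 5.0000, 3.0000)
after link 2: o_2 = (-2.0000, 10.0000, 3.0000)
after link 3: o_3 = (-5.4641, 12.0000, 5.0000)
after link 4: o_4 = (-8.9282, 14.0000, 8.0000)

-8.928 14.000 8.000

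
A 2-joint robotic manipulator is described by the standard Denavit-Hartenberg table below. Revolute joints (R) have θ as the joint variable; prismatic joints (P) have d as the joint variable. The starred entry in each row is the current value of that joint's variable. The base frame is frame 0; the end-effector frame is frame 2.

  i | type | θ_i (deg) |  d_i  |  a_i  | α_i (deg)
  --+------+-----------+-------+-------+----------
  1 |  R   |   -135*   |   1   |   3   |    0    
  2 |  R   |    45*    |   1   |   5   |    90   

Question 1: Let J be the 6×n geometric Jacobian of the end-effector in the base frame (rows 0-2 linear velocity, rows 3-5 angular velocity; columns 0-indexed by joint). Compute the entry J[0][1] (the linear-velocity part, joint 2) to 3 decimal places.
5.000

axis z_1 = (0.0000,0.0000,1.0000); lever o_n−o_1 = (0.0000,-5.0000,1.0000)
cross product → J_v[:, 1] = (5.0000,0.0000,-0.0000)
J_ω[:, 1] = z_1
entry J[0][1] = 5.0000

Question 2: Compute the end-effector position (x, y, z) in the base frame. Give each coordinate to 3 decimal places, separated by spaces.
after link 1: o_1 = (-2.1213, -2.1213, 1.0000)
after link 2: o_2 = (-2.1213, -7.1213, 2.0000)

-2.121 -7.121 2.000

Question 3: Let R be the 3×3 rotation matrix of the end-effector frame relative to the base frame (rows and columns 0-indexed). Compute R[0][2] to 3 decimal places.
-1.000

End-effector z-axis (col 2 of R) = (-1.0000,0.0000,0.0000)
R[0][2] = -1.0000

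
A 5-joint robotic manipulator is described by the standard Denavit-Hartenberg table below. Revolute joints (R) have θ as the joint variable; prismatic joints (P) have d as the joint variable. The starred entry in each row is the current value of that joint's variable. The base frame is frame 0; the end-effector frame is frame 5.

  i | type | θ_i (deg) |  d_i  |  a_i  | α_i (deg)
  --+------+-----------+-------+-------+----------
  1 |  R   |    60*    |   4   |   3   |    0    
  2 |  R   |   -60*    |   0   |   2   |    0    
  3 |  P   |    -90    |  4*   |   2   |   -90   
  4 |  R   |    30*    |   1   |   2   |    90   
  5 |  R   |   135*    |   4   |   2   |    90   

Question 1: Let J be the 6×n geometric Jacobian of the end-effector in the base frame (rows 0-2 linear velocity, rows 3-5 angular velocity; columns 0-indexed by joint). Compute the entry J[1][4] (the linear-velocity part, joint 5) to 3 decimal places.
1.225

axis z_4 = (0.0000,-0.5000,0.8660); lever o_n−o_4 = (1.4142,-0.7753,4.1712)
cross product → J_v[:, 4] = (-1.4142,1.2247,0.7071)
J_ω[:, 4] = z_4
entry J[1][4] = 1.2247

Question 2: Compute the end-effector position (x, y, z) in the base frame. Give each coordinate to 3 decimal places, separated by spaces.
5.914 -1.909 11.171

after link 1: o_1 = (1.5000, 2.5981, 4.0000)
after link 2: o_2 = (3.5000, 2.5981, 4.0000)
after link 3: o_3 = (3.5000, 0.5981, 8.0000)
after link 4: o_4 = (4.5000, -1.1340, 7.0000)
after link 5: o_5 = (5.9142, -1.9092, 11.1712)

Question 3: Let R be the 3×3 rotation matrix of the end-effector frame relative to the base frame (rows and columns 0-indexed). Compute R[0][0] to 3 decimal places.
End-effector x-axis (col 0 of R) = (0.7071,0.6124,0.3536)
R[0][0] = 0.7071

0.707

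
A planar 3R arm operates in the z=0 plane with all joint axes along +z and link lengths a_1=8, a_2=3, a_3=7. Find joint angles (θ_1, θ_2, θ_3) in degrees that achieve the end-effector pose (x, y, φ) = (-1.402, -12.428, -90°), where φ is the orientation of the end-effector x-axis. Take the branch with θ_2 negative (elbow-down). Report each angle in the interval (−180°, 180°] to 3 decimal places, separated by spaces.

-88.965 -150.005 148.970

wrist centre = target − a_3·(cos φ, sin φ) = (-1.4020, -5.4280)
cos θ_2 = (31.4288−8²−3²)/(2·8·3) = -0.8661; θ_2 = -150.0048° (elbow-down)
β = atan2(-5.4280,-1.4020) = -104.4824°; ψ = atan2(-1.4998,5.4018) = -15.5171°
θ_1 = β − ψ = -88.9654°
θ_3 = φ − θ_1 − θ_2 = 148.9701° (wrapped to (-180°,180°])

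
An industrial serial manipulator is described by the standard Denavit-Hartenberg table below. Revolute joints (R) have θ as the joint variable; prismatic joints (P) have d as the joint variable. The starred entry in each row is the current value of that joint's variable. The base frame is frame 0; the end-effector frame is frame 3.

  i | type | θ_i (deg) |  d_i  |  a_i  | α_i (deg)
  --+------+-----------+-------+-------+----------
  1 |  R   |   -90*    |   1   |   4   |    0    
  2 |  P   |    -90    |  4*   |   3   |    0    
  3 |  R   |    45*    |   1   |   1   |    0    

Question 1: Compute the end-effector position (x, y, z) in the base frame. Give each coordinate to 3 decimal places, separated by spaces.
-3.707 -4.707 6.000

after link 1: o_1 = (0.0000, -4.0000, 1.0000)
after link 2: o_2 = (-3.0000, -4.0000, 5.0000)
after link 3: o_3 = (-3.7071, -4.7071, 6.0000)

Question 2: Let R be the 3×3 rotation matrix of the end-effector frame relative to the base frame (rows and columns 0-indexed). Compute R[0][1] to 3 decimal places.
End-effector y-axis (col 1 of R) = (0.7071,-0.7071,0.0000)
R[0][1] = 0.7071

0.707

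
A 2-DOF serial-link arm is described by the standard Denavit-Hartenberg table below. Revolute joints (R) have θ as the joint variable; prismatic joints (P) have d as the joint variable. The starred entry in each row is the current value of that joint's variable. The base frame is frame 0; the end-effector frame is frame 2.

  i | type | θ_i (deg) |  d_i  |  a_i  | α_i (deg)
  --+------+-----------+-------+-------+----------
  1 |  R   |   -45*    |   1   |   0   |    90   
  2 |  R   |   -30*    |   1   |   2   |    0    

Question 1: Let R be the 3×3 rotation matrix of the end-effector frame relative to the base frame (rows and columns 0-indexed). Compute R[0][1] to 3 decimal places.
0.354

End-effector y-axis (col 1 of R) = (0.3536,-0.3536,0.8660)
R[0][1] = 0.3536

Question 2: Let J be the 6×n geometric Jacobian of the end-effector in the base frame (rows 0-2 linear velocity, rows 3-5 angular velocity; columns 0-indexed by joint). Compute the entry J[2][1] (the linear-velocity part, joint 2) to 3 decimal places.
axis z_1 = (-0.7071,-0.7071,0.0000); lever o_n−o_1 = (0.5176,-1.9319,-1.0000)
cross product → J_v[:, 1] = (0.7071,-0.7071,1.7321)
J_ω[:, 1] = z_1
entry J[2][1] = 1.7321

1.732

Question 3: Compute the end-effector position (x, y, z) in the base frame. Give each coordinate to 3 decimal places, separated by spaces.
after link 1: o_1 = (0.0000, 0.0000, 1.0000)
after link 2: o_2 = (0.5176, -1.9319, 0.0000)

0.518 -1.932 0.000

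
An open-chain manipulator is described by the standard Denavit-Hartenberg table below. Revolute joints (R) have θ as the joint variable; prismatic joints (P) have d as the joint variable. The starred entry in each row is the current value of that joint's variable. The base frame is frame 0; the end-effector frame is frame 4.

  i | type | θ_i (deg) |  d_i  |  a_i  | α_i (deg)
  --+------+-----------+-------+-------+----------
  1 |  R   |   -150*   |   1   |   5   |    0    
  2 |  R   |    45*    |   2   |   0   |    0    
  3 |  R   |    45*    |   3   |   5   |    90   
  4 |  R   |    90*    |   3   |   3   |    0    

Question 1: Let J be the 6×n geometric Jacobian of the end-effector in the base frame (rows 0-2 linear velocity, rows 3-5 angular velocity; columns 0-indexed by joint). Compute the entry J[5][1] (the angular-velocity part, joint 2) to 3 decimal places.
1.000

axis z_1 = (0.0000,0.0000,1.0000); lever o_n−o_1 = (-0.0981,-5.8301,8.0000)
cross product → J_v[:, 1] = (5.8301,-0.0981,0.0000)
J_ω[:, 1] = z_1
entry J[5][1] = 1.0000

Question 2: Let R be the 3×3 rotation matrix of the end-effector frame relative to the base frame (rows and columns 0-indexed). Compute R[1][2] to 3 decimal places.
End-effector z-axis (col 2 of R) = (-0.8660,-0.5000,0.0000)
R[1][2] = -0.5000

-0.500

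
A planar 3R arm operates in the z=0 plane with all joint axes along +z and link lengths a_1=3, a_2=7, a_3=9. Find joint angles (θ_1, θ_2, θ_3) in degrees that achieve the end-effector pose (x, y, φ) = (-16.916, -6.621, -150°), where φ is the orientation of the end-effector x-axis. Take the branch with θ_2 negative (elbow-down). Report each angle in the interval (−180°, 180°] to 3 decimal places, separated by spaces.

-135.012 -44.987 29.999

wrist centre = target − a_3·(cos φ, sin φ) = (-9.1218, -2.1210)
cos θ_2 = (87.7054−3²−7²)/(2·3·7) = 0.7073; θ_2 = -44.9867° (elbow-down)
β = atan2(-2.1210,-9.1218) = -166.9101°; ψ = atan2(-4.9486,7.9509) = -31.8980°
θ_1 = β − ψ = -135.0122°
θ_3 = φ − θ_1 − θ_2 = 29.9989° (wrapped to (-180°,180°])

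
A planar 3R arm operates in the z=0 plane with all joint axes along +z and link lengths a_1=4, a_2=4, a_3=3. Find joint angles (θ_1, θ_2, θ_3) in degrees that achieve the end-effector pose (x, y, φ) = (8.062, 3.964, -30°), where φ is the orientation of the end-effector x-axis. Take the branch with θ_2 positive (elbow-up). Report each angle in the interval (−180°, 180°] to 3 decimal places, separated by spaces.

29.995 30.011 -90.006

wrist centre = target − a_3·(cos φ, sin φ) = (5.4639, 5.4640)
cos θ_2 = (59.7098−4²−4²)/(2·4·4) = 0.8659; θ_2 = 30.0109° (elbow-up)
β = atan2(5.4640,5.4639) = 45.0004°; ψ = atan2(2.0007,7.4637) = 15.0055°
θ_1 = β − ψ = 29.9949°
θ_3 = φ − θ_1 − θ_2 = -90.0059° (wrapped to (-180°,180°])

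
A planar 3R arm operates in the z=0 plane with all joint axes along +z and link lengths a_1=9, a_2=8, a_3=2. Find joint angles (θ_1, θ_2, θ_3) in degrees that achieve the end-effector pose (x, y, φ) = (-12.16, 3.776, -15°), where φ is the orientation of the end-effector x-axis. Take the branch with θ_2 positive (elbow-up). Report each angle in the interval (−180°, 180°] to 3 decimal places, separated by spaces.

135.003 59.993 150.004

wrist centre = target − a_3·(cos φ, sin φ) = (-14.0919, 4.2936)
cos θ_2 = (217.0156−9²−8²)/(2·9·8) = 0.5001; θ_2 = 59.9928° (elbow-up)
β = atan2(4.2936,-14.0919) = 163.0546°; ψ = atan2(6.9277,13.0009) = 28.0516°
θ_1 = β − ψ = 135.0030°
θ_3 = φ − θ_1 − θ_2 = 150.0042° (wrapped to (-180°,180°])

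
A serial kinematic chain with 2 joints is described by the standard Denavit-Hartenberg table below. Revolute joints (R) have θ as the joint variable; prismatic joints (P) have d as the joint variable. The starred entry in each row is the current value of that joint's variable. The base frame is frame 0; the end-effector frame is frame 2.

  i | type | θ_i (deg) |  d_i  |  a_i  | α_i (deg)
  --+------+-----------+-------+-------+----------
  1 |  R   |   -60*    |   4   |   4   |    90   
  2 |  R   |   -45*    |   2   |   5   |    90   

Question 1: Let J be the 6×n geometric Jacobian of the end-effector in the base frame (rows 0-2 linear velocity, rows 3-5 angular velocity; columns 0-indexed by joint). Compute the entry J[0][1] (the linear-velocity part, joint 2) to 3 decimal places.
1.768

axis z_1 = (-0.8660,-0.5000,0.0000); lever o_n−o_1 = (0.0357,-4.0619,-3.5355)
cross product → J_v[:, 1] = (1.7678,-3.0619,3.5355)
J_ω[:, 1] = z_1
entry J[0][1] = 1.7678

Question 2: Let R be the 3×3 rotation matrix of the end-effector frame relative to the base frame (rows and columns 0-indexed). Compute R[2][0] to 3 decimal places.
End-effector x-axis (col 0 of R) = (0.3536,-0.6124,-0.7071)
R[2][0] = -0.7071

-0.707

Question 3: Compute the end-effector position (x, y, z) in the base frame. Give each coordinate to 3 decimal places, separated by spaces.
2.036 -7.526 0.464

after link 1: o_1 = (2.0000, -3.4641, 4.0000)
after link 2: o_2 = (2.0357, -7.5260, 0.4645)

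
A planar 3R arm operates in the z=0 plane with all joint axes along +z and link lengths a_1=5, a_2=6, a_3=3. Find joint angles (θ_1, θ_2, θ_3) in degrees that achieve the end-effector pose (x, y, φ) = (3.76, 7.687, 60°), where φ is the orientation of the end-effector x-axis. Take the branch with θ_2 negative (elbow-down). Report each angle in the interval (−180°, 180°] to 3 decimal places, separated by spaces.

134.999 -119.995 44.996

wrist centre = target − a_3·(cos φ, sin φ) = (2.2600, 5.0889)
cos θ_2 = (31.0047−5²−6²)/(2·5·6) = -0.4999; θ_2 = -119.9948° (elbow-down)
β = atan2(5.0889,2.2600) = 66.0539°; ψ = atan2(-5.1964,2.0005) = -68.9447°
θ_1 = β − ψ = 134.9986°
θ_3 = φ − θ_1 − θ_2 = 44.9961° (wrapped to (-180°,180°])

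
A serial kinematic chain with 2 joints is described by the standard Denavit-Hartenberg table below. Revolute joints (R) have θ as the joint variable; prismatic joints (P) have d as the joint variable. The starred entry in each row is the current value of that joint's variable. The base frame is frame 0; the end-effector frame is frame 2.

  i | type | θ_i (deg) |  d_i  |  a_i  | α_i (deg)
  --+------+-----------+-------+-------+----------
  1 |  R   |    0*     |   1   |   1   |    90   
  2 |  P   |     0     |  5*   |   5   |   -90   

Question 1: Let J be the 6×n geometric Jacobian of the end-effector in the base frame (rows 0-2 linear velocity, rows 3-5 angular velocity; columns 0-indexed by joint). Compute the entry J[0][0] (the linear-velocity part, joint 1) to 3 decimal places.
5.000

axis z_0 = ẑ; lever o_n−o_0 = (6.0000,-5.0000,1.0000)
cross product → J_v[:, 0] = (5.0000,6.0000,-0.0000)
J_ω[:, 0] = z_0
entry J[0][0] = 5.0000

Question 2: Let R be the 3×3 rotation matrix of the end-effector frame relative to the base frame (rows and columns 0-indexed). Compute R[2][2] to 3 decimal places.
End-effector z-axis (col 2 of R) = (0.0000,0.0000,1.0000)
R[2][2] = 1.0000

1.000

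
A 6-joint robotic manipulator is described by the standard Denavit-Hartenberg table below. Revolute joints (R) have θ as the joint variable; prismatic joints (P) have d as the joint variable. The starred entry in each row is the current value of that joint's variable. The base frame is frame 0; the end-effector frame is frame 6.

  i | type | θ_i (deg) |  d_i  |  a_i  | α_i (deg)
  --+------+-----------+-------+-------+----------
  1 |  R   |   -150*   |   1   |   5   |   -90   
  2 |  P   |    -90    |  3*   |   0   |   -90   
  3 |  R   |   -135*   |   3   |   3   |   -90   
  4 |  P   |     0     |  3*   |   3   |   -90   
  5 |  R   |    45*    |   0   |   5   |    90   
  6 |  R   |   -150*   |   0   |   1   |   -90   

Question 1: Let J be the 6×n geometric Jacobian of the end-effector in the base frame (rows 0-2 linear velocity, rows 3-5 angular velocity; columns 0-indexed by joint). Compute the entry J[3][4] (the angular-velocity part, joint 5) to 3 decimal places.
0.866

axis z_4 = (0.8660,0.5000,0.0000); lever o_n−o_4 = (-0.4330,-0.2500,-4.1340)
cross product → J_v[:, 4] = (-2.0670,3.5801,-0.0000)
J_ω[:, 4] = z_4
entry J[3][4] = 0.8660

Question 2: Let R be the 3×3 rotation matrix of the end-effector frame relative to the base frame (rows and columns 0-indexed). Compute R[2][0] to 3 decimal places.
0.866

End-effector x-axis (col 0 of R) = (-0.4330,-0.2500,0.8660)
R[2][0] = 0.8660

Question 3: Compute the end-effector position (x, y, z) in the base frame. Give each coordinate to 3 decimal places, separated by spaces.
after link 1: o_1 = (-4.3301, -2.5000, 1.0000)
after link 2: o_2 = (-2.8301, -5.0981, 1.0000)
after link 3: o_3 = (-4.3675, -8.4352, -1.1213)
after link 4: o_4 = (-2.2462, -12.1094, -1.1213)
after link 5: o_5 = (-2.2462, -12.1094, -6.1213)
after link 6: o_6 = (-2.6792, -12.3594, -5.2553)

-2.679 -12.359 -5.255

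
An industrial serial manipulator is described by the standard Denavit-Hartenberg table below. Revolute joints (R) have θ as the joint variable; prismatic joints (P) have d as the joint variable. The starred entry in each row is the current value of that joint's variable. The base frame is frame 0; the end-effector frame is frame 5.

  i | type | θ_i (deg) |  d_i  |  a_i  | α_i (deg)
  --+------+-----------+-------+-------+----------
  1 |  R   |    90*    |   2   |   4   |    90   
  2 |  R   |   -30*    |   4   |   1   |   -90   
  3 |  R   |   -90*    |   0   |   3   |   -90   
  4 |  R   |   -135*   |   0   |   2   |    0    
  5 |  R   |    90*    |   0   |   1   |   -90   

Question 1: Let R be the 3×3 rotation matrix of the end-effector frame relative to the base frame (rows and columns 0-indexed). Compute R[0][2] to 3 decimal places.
End-effector z-axis (col 2 of R) = (0.7071,-0.3536,-0.6124)
R[0][2] = 0.7071

0.707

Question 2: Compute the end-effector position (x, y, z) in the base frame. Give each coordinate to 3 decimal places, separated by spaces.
after link 1: o_1 = (0.0000, 4.0000, 2.0000)
after link 2: o_2 = (4.0000, 4.8660, 1.5000)
after link 3: o_3 = (7.0000, 4.8660, 1.5000)
after link 4: o_4 = (5.5858, 5.5731, 2.7247)
after link 5: o_5 = (6.2929, 5.9267, 3.3371)

6.293 5.927 3.337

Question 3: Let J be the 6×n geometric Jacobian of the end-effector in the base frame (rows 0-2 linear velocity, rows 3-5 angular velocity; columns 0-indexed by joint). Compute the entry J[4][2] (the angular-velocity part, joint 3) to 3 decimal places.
0.500

axis z_2 = (0.0000,0.5000,0.8660); lever o_n−o_2 = (2.2929,1.0607,1.8371)
cross product → J_v[:, 2] = (-0.0000,1.9857,-1.1464)
J_ω[:, 2] = z_2
entry J[4][2] = 0.5000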